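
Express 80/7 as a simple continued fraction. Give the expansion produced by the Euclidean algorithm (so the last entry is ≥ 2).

[11; 2, 3]

80 = 11×7 + 3
7 = 2×3 + 1
3 = 3×1 + 0  (stop)
So 80/7 = [11; 2, 3].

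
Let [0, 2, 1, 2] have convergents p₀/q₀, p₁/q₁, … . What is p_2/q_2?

Using pₖ = aₖpₖ₋₁ + pₖ₋₂, qₖ = aₖqₖ₋₁ + qₖ₋₂ (with p₋₁=1, p₋₂=0, q₋₁=0, q₋₂=1):
  k=0: a=0, p=0, q=1
  k=1: a=2, p=1, q=2
  k=2: a=1, p=1, q=3

1/3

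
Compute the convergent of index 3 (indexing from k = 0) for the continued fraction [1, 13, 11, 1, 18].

Using pₖ = aₖpₖ₋₁ + pₖ₋₂, qₖ = aₖqₖ₋₁ + qₖ₋₂ (with p₋₁=1, p₋₂=0, q₋₁=0, q₋₂=1):
  k=0: a=1, p=1, q=1
  k=1: a=13, p=14, q=13
  k=2: a=11, p=155, q=144
  k=3: a=1, p=169, q=157

169/157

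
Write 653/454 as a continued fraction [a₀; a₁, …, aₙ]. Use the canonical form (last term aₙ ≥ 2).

653 = 1*454 + 199
454 = 2*199 + 56
199 = 3*56 + 31
56 = 1*31 + 25
31 = 1*25 + 6
25 = 4*6 + 1
6 = 6*1 + 0  (stop)
So 653/454 = [1; 2, 3, 1, 1, 4, 6].

[1; 2, 3, 1, 1, 4, 6]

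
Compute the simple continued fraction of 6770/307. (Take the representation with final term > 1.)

6770 = 22×307 + 16
307 = 19×16 + 3
16 = 5×3 + 1
3 = 3×1 + 0  (stop)
So 6770/307 = [22; 19, 5, 3].

[22; 19, 5, 3]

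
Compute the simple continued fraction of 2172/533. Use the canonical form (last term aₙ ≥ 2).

2172 = 4·533 + 40
533 = 13·40 + 13
40 = 3·13 + 1
13 = 13·1 + 0  (stop)
So 2172/533 = [4; 13, 3, 13].

[4; 13, 3, 13]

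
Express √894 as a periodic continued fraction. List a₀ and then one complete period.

[29; 1, 8, 1, 58]

a₀ = ⌊√894⌋ = 29.
With m₀=0, d₀=1 and mₖ₊₁ = dₖaₖ − mₖ, dₖ₊₁ = (n − mₖ₊₁²)/dₖ, aₖ₊₁ = ⌊(a₀+mₖ₊₁)/dₖ₊₁⌋:
  k=1: m=29, d=53, a=1
  k=2: m=24, d=6, a=8
  k=3: m=24, d=53, a=1
  k=4: m=29, d=1, a=58
d=1 and a=2a₀=58 at k=4, so the next step gives (m, d) = (29, 53) again — its k=1 value — and the period has length 4.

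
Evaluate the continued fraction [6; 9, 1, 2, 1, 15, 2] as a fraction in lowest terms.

7732/1267

Fold from the inside: start with 2/1.
  15 + 1/2 = 31/2
  1 + 2/31 = 33/31
  2 + 31/33 = 97/33
  1 + 33/97 = 130/97
  9 + 97/130 = 1267/130
  6 + 130/1267 = 7732/1267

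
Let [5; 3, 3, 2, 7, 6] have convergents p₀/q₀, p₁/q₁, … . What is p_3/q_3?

Using pₖ = aₖpₖ₋₁ + pₖ₋₂, qₖ = aₖqₖ₋₁ + qₖ₋₂ (with p₋₁=1, p₋₂=0, q₋₁=0, q₋₂=1):
  k=0: a=5, p=5, q=1
  k=1: a=3, p=16, q=3
  k=2: a=3, p=53, q=10
  k=3: a=2, p=122, q=23

122/23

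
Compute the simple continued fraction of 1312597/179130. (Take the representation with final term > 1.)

1312597 = 7×179130 + 58687
179130 = 3×58687 + 3069
58687 = 19×3069 + 376
3069 = 8×376 + 61
376 = 6×61 + 10
61 = 6×10 + 1
10 = 10×1 + 0  (stop)
So 1312597/179130 = [7; 3, 19, 8, 6, 6, 10].

[7; 3, 19, 8, 6, 6, 10]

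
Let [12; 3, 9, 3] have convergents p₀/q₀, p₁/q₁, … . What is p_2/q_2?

345/28

Using pₖ = aₖpₖ₋₁ + pₖ₋₂, qₖ = aₖqₖ₋₁ + qₖ₋₂ (with p₋₁=1, p₋₂=0, q₋₁=0, q₋₂=1):
  k=0: a=12, p=12, q=1
  k=1: a=3, p=37, q=3
  k=2: a=9, p=345, q=28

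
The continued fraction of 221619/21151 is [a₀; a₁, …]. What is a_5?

221619 = 10·21151 + 10109   →  a_0 = 10
21151 = 2·10109 + 933   →  a_1 = 2
10109 = 10·933 + 779   →  a_2 = 10
933 = 1·779 + 154   →  a_3 = 1
779 = 5·154 + 9   →  a_4 = 5
154 = 17·9 + 1   →  a_5 = 17

17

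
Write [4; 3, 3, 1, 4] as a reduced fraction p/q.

267/62

Using pₖ = aₖpₖ₋₁ + pₖ₋₂ and qₖ = aₖqₖ₋₁ + qₖ₋₂:
  k=0: a=4, p=4, q=1
  k=1: a=3, p=13, q=3
  k=2: a=3, p=43, q=10
  k=3: a=1, p=56, q=13
  k=4: a=4, p=267, q=62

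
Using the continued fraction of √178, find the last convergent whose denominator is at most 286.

√178 = [13; 2, 1, 12, 1, 2, 26, …] (period length 6).
Convergents:
  p_0/q_0 = 13/1
  p_1/q_1 = 27/2
  p_2/q_2 = 40/3
  p_3/q_3 = 507/38
  p_4/q_4 = 547/41
  p_5/q_5 = 1601/120
  p_6/q_6 = 42173/3161
q_5 = 120 ≤ 286 < 3161 = q_6, so the answer is 1601/120.

1601/120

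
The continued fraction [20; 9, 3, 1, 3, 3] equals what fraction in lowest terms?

Using pₖ = aₖpₖ₋₁ + pₖ₋₂ and qₖ = aₖqₖ₋₁ + qₖ₋₂:
  k=0: a=20, p=20, q=1
  k=1: a=9, p=181, q=9
  k=2: a=3, p=563, q=28
  k=3: a=1, p=744, q=37
  k=4: a=3, p=2795, q=139
  k=5: a=3, p=9129, q=454

9129/454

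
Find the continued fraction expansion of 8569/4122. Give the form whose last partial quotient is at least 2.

8569 = 2·4122 + 325
4122 = 12·325 + 222
325 = 1·222 + 103
222 = 2·103 + 16
103 = 6·16 + 7
16 = 2·7 + 2
7 = 3·2 + 1
2 = 2·1 + 0  (stop)
So 8569/4122 = [2; 12, 1, 2, 6, 2, 3, 2].

[2; 12, 1, 2, 6, 2, 3, 2]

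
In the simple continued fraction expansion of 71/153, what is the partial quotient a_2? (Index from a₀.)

6

71 = 0·153 + 71   →  a_0 = 0
153 = 2·71 + 11   →  a_1 = 2
71 = 6·11 + 5   →  a_2 = 6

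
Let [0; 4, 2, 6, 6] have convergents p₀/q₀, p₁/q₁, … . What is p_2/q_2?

Using pₖ = aₖpₖ₋₁ + pₖ₋₂, qₖ = aₖqₖ₋₁ + qₖ₋₂ (with p₋₁=1, p₋₂=0, q₋₁=0, q₋₂=1):
  k=0: a=0, p=0, q=1
  k=1: a=4, p=1, q=4
  k=2: a=2, p=2, q=9

2/9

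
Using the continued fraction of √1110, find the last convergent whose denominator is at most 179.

√1110 = [33; 3, 6, 3, 66, …] (period length 4).
Convergents:
  p_0/q_0 = 33/1
  p_1/q_1 = 100/3
  p_2/q_2 = 633/19
  p_3/q_3 = 1999/60
  p_4/q_4 = 132567/3979
q_3 = 60 ≤ 179 < 3979 = q_4, so the answer is 1999/60.

1999/60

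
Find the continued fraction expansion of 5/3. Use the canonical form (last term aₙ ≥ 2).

[1; 1, 2]

5 = 1×3 + 2
3 = 1×2 + 1
2 = 2×1 + 0  (stop)
So 5/3 = [1; 1, 2].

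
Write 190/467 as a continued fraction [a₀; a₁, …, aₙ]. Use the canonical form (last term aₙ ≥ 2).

[0; 2, 2, 5, 2, 3, 2]

190 = 0·467 + 190
467 = 2·190 + 87
190 = 2·87 + 16
87 = 5·16 + 7
16 = 2·7 + 2
7 = 3·2 + 1
2 = 2·1 + 0  (stop)
So 190/467 = [0; 2, 2, 5, 2, 3, 2].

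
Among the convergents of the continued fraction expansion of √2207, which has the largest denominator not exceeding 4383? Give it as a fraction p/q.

√2207 = [46; 1, 45, 1, 92, …] (period length 4).
Convergents:
  p_0/q_0 = 46/1
  p_1/q_1 = 47/1
  p_2/q_2 = 2161/46
  p_3/q_3 = 2208/47
  p_4/q_4 = 205297/4370
  p_5/q_5 = 207505/4417
q_4 = 4370 ≤ 4383 < 4417 = q_5, so the answer is 205297/4370.

205297/4370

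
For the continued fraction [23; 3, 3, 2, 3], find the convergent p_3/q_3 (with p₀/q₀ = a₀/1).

Using pₖ = aₖpₖ₋₁ + pₖ₋₂, qₖ = aₖqₖ₋₁ + qₖ₋₂ (with p₋₁=1, p₋₂=0, q₋₁=0, q₋₂=1):
  k=0: a=23, p=23, q=1
  k=1: a=3, p=70, q=3
  k=2: a=3, p=233, q=10
  k=3: a=2, p=536, q=23

536/23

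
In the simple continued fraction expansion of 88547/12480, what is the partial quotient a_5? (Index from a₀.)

2

88547 = 7·12480 + 1187   →  a_0 = 7
12480 = 10·1187 + 610   →  a_1 = 10
1187 = 1·610 + 577   →  a_2 = 1
610 = 1·577 + 33   →  a_3 = 1
577 = 17·33 + 16   →  a_4 = 17
33 = 2·16 + 1   →  a_5 = 2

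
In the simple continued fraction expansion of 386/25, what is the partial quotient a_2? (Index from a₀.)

386 = 15·25 + 11   →  a_0 = 15
25 = 2·11 + 3   →  a_1 = 2
11 = 3·3 + 2   →  a_2 = 3

3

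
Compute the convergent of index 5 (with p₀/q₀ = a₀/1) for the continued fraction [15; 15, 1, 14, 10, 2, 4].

Using pₖ = aₖpₖ₋₁ + pₖ₋₂, qₖ = aₖqₖ₋₁ + qₖ₋₂ (with p₋₁=1, p₋₂=0, q₋₁=0, q₋₂=1):
  k=0: a=15, p=15, q=1
  k=1: a=15, p=226, q=15
  k=2: a=1, p=241, q=16
  k=3: a=14, p=3600, q=239
  k=4: a=10, p=36241, q=2406
  k=5: a=2, p=76082, q=5051

76082/5051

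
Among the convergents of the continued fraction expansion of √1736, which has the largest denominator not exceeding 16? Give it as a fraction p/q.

125/3

√1736 = [41; 1, 1, 1, 82, …] (period length 4).
Convergents:
  p_0/q_0 = 41/1
  p_1/q_1 = 42/1
  p_2/q_2 = 83/2
  p_3/q_3 = 125/3
  p_4/q_4 = 10333/248
q_3 = 3 ≤ 16 < 248 = q_4, so the answer is 125/3.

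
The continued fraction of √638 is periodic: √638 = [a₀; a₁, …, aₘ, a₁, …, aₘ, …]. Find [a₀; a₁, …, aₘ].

a₀ = ⌊√638⌋ = 25.
With m₀=0, d₀=1 and mₖ₊₁ = dₖaₖ − mₖ, dₖ₊₁ = (n − mₖ₊₁²)/dₖ, aₖ₊₁ = ⌊(a₀+mₖ₊₁)/dₖ₊₁⌋:
  k=1: m=25, d=13, a=3
  k=2: m=14, d=34, a=1
  k=3: m=20, d=7, a=6
  k=4: m=22, d=22, a=2
  k=5: m=22, d=7, a=6
  k=6: m=20, d=34, a=1
  k=7: m=14, d=13, a=3
  k=8: m=25, d=1, a=50
d=1 and a=2a₀=50 at k=8, so the next step gives (m, d) = (25, 13) again — its k=1 value — and the period has length 8.

[25; 3, 1, 6, 2, 6, 1, 3, 50]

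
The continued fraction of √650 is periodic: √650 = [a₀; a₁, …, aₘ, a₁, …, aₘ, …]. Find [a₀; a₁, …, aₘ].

[25; 2, 50]

a₀ = ⌊√650⌋ = 25.
With m₀=0, d₀=1 and mₖ₊₁ = dₖaₖ − mₖ, dₖ₊₁ = (n − mₖ₊₁²)/dₖ, aₖ₊₁ = ⌊(a₀+mₖ₊₁)/dₖ₊₁⌋:
  k=1: m=25, d=25, a=2
  k=2: m=25, d=1, a=50
d=1 and a=2a₀=50 at k=2, so the next step gives (m, d) = (25, 25) again — its k=1 value — and the period has length 2.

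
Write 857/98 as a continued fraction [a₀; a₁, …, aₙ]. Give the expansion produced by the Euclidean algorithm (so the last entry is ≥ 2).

[8; 1, 2, 1, 11, 2]

857 = 8*98 + 73
98 = 1*73 + 25
73 = 2*25 + 23
25 = 1*23 + 2
23 = 11*2 + 1
2 = 2*1 + 0  (stop)
So 857/98 = [8; 1, 2, 1, 11, 2].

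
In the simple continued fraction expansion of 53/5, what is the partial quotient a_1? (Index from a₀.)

1

53 = 10·5 + 3   →  a_0 = 10
5 = 1·3 + 2   →  a_1 = 1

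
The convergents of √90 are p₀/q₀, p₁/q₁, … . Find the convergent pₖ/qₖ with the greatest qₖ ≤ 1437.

13329/1405

√90 = [9; 2, 18, …] (period length 2).
Convergents:
  p_0/q_0 = 9/1
  p_1/q_1 = 19/2
  p_2/q_2 = 351/37
  p_3/q_3 = 721/76
  p_4/q_4 = 13329/1405
  p_5/q_5 = 27379/2886
q_4 = 1405 ≤ 1437 < 2886 = q_5, so the answer is 13329/1405.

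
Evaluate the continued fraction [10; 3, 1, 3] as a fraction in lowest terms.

Fold from the inside: start with 3/1.
  1 + 1/3 = 4/3
  3 + 3/4 = 15/4
  10 + 4/15 = 154/15

154/15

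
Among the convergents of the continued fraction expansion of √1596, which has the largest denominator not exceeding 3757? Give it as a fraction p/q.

√1596 = [39; 1, 18, 1, 78, …] (period length 4).
Convergents:
  p_0/q_0 = 39/1
  p_1/q_1 = 40/1
  p_2/q_2 = 759/19
  p_3/q_3 = 799/20
  p_4/q_4 = 63081/1579
  p_5/q_5 = 63880/1599
  p_6/q_6 = 1212921/30361
q_5 = 1599 ≤ 3757 < 30361 = q_6, so the answer is 63880/1599.

63880/1599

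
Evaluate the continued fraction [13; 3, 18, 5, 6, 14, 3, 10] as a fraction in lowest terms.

10310427/773630

Fold from the inside: start with 10/1.
  3 + 1/10 = 31/10
  14 + 10/31 = 444/31
  6 + 31/444 = 2695/444
  5 + 444/2695 = 13919/2695
  18 + 2695/13919 = 253237/13919
  3 + 13919/253237 = 773630/253237
  13 + 253237/773630 = 10310427/773630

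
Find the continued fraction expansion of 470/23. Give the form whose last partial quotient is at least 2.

[20; 2, 3, 3]

470 = 20×23 + 10
23 = 2×10 + 3
10 = 3×3 + 1
3 = 3×1 + 0  (stop)
So 470/23 = [20; 2, 3, 3].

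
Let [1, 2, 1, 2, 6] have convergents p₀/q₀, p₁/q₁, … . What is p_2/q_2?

4/3

Using pₖ = aₖpₖ₋₁ + pₖ₋₂, qₖ = aₖqₖ₋₁ + qₖ₋₂ (with p₋₁=1, p₋₂=0, q₋₁=0, q₋₂=1):
  k=0: a=1, p=1, q=1
  k=1: a=2, p=3, q=2
  k=2: a=1, p=4, q=3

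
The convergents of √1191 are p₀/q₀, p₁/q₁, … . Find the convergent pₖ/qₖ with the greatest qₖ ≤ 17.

69/2

√1191 = [34; 1, 1, 22, 1, 1, 68, …] (period length 6).
Convergents:
  p_0/q_0 = 34/1
  p_1/q_1 = 35/1
  p_2/q_2 = 69/2
  p_3/q_3 = 1553/45
q_2 = 2 ≤ 17 < 45 = q_3, so the answer is 69/2.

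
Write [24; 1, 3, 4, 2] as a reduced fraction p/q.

Using pₖ = aₖpₖ₋₁ + pₖ₋₂ and qₖ = aₖqₖ₋₁ + qₖ₋₂:
  k=0: a=24, p=24, q=1
  k=1: a=1, p=25, q=1
  k=2: a=3, p=99, q=4
  k=3: a=4, p=421, q=17
  k=4: a=2, p=941, q=38

941/38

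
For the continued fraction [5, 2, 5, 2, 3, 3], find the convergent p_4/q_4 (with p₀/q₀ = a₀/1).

Using pₖ = aₖpₖ₋₁ + pₖ₋₂, qₖ = aₖqₖ₋₁ + qₖ₋₂ (with p₋₁=1, p₋₂=0, q₋₁=0, q₋₂=1):
  k=0: a=5, p=5, q=1
  k=1: a=2, p=11, q=2
  k=2: a=5, p=60, q=11
  k=3: a=2, p=131, q=24
  k=4: a=3, p=453, q=83

453/83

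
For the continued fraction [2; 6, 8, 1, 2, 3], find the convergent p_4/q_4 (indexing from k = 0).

344/159

Using pₖ = aₖpₖ₋₁ + pₖ₋₂, qₖ = aₖqₖ₋₁ + qₖ₋₂ (with p₋₁=1, p₋₂=0, q₋₁=0, q₋₂=1):
  k=0: a=2, p=2, q=1
  k=1: a=6, p=13, q=6
  k=2: a=8, p=106, q=49
  k=3: a=1, p=119, q=55
  k=4: a=2, p=344, q=159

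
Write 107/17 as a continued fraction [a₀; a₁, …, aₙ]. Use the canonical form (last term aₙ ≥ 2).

107 = 6×17 + 5
17 = 3×5 + 2
5 = 2×2 + 1
2 = 2×1 + 0  (stop)
So 107/17 = [6; 3, 2, 2].

[6; 3, 2, 2]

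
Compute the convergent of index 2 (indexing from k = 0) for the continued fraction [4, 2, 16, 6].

148/33

Using pₖ = aₖpₖ₋₁ + pₖ₋₂, qₖ = aₖqₖ₋₁ + qₖ₋₂ (with p₋₁=1, p₋₂=0, q₋₁=0, q₋₂=1):
  k=0: a=4, p=4, q=1
  k=1: a=2, p=9, q=2
  k=2: a=16, p=148, q=33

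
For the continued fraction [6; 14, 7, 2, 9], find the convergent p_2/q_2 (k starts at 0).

601/99

Using pₖ = aₖpₖ₋₁ + pₖ₋₂, qₖ = aₖqₖ₋₁ + qₖ₋₂ (with p₋₁=1, p₋₂=0, q₋₁=0, q₋₂=1):
  k=0: a=6, p=6, q=1
  k=1: a=14, p=85, q=14
  k=2: a=7, p=601, q=99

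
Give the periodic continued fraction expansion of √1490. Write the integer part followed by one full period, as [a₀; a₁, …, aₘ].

a₀ = ⌊√1490⌋ = 38.
With m₀=0, d₀=1 and mₖ₊₁ = dₖaₖ − mₖ, dₖ₊₁ = (n − mₖ₊₁²)/dₖ, aₖ₊₁ = ⌊(a₀+mₖ₊₁)/dₖ₊₁⌋:
  k=1: m=38, d=46, a=1
  k=2: m=8, d=31, a=1
  k=3: m=23, d=31, a=1
  k=4: m=8, d=46, a=1
  k=5: m=38, d=1, a=76
d=1 and a=2a₀=76 at k=5, so the next step gives (m, d) = (38, 46) again — its k=1 value — and the period has length 5.

[38; 1, 1, 1, 1, 76]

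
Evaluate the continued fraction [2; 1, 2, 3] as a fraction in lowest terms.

27/10

Using pₖ = aₖpₖ₋₁ + pₖ₋₂ and qₖ = aₖqₖ₋₁ + qₖ₋₂:
  k=0: a=2, p=2, q=1
  k=1: a=1, p=3, q=1
  k=2: a=2, p=8, q=3
  k=3: a=3, p=27, q=10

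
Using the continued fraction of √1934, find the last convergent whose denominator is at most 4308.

√1934 = [43; 1, 42, 1, 86, …] (period length 4).
Convergents:
  p_0/q_0 = 43/1
  p_1/q_1 = 44/1
  p_2/q_2 = 1891/43
  p_3/q_3 = 1935/44
  p_4/q_4 = 168301/3827
  p_5/q_5 = 170236/3871
  p_6/q_6 = 7318213/166409
q_5 = 3871 ≤ 4308 < 166409 = q_6, so the answer is 170236/3871.

170236/3871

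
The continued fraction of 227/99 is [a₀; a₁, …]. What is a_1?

227 = 2·99 + 29   →  a_0 = 2
99 = 3·29 + 12   →  a_1 = 3

3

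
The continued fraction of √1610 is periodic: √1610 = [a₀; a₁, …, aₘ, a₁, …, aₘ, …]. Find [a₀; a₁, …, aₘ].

a₀ = ⌊√1610⌋ = 40.
With m₀=0, d₀=1 and mₖ₊₁ = dₖaₖ − mₖ, dₖ₊₁ = (n − mₖ₊₁²)/dₖ, aₖ₊₁ = ⌊(a₀+mₖ₊₁)/dₖ₊₁⌋:
  k=1: m=40, d=10, a=8
  k=2: m=40, d=1, a=80
d=1 and a=2a₀=80 at k=2, so the next step gives (m, d) = (40, 10) again — its k=1 value — and the period has length 2.

[40; 8, 80]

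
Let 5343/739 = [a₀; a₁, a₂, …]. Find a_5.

5343 = 7·739 + 170   →  a_0 = 7
739 = 4·170 + 59   →  a_1 = 4
170 = 2·59 + 52   →  a_2 = 2
59 = 1·52 + 7   →  a_3 = 1
52 = 7·7 + 3   →  a_4 = 7
7 = 2·3 + 1   →  a_5 = 2

2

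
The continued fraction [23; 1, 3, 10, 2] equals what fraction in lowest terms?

Fold from the inside: start with 2/1.
  10 + 1/2 = 21/2
  3 + 2/21 = 65/21
  1 + 21/65 = 86/65
  23 + 65/86 = 2043/86

2043/86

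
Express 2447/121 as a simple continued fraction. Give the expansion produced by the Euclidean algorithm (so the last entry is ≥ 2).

[20; 4, 2, 13]

2447 = 20*121 + 27
121 = 4*27 + 13
27 = 2*13 + 1
13 = 13*1 + 0  (stop)
So 2447/121 = [20; 4, 2, 13].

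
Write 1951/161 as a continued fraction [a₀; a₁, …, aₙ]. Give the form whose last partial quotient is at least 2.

[12; 8, 2, 9]

1951 = 12×161 + 19
161 = 8×19 + 9
19 = 2×9 + 1
9 = 9×1 + 0  (stop)
So 1951/161 = [12; 8, 2, 9].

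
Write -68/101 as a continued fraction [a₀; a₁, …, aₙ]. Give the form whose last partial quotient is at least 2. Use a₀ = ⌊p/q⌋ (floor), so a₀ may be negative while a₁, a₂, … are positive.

-68 = -1×101 + 33
101 = 3×33 + 2
33 = 16×2 + 1
2 = 2×1 + 0  (stop)
So -68/101 = [-1; 3, 16, 2].

[-1; 3, 16, 2]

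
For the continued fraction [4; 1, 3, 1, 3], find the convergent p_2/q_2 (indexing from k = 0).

19/4

Using pₖ = aₖpₖ₋₁ + pₖ₋₂, qₖ = aₖqₖ₋₁ + qₖ₋₂ (with p₋₁=1, p₋₂=0, q₋₁=0, q₋₂=1):
  k=0: a=4, p=4, q=1
  k=1: a=1, p=5, q=1
  k=2: a=3, p=19, q=4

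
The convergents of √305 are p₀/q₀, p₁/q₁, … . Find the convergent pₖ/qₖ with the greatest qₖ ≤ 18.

√305 = [17; 2, 6, 2, 34, …] (period length 4).
Convergents:
  p_0/q_0 = 17/1
  p_1/q_1 = 35/2
  p_2/q_2 = 227/13
  p_3/q_3 = 489/28
q_2 = 13 ≤ 18 < 28 = q_3, so the answer is 227/13.

227/13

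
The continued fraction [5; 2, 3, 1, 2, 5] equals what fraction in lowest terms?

Using pₖ = aₖpₖ₋₁ + pₖ₋₂ and qₖ = aₖqₖ₋₁ + qₖ₋₂:
  k=0: a=5, p=5, q=1
  k=1: a=2, p=11, q=2
  k=2: a=3, p=38, q=7
  k=3: a=1, p=49, q=9
  k=4: a=2, p=136, q=25
  k=5: a=5, p=729, q=134

729/134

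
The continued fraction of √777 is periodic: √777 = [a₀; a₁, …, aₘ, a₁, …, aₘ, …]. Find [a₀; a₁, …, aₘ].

a₀ = ⌊√777⌋ = 27.
With m₀=0, d₀=1 and mₖ₊₁ = dₖaₖ − mₖ, dₖ₊₁ = (n − mₖ₊₁²)/dₖ, aₖ₊₁ = ⌊(a₀+mₖ₊₁)/dₖ₊₁⌋:
  k=1: m=27, d=48, a=1
  k=2: m=21, d=7, a=6
  k=3: m=21, d=48, a=1
  k=4: m=27, d=1, a=54
d=1 and a=2a₀=54 at k=4, so the next step gives (m, d) = (27, 48) again — its k=1 value — and the period has length 4.

[27; 1, 6, 1, 54]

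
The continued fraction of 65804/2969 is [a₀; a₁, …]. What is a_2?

65804 = 22·2969 + 486   →  a_0 = 22
2969 = 6·486 + 53   →  a_1 = 6
486 = 9·53 + 9   →  a_2 = 9

9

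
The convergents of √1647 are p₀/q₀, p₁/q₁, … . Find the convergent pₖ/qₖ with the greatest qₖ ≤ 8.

284/7

√1647 = [40; 1, 1, 2, 1, 1, 80, …] (period length 6).
Convergents:
  p_0/q_0 = 40/1
  p_1/q_1 = 41/1
  p_2/q_2 = 81/2
  p_3/q_3 = 203/5
  p_4/q_4 = 284/7
  p_5/q_5 = 487/12
q_4 = 7 ≤ 8 < 12 = q_5, so the answer is 284/7.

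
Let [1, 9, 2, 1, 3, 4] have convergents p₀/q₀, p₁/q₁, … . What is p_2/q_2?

Using pₖ = aₖpₖ₋₁ + pₖ₋₂, qₖ = aₖqₖ₋₁ + qₖ₋₂ (with p₋₁=1, p₋₂=0, q₋₁=0, q₋₂=1):
  k=0: a=1, p=1, q=1
  k=1: a=9, p=10, q=9
  k=2: a=2, p=21, q=19

21/19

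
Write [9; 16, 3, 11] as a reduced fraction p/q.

5029/555

Fold from the inside: start with 11/1.
  3 + 1/11 = 34/11
  16 + 11/34 = 555/34
  9 + 34/555 = 5029/555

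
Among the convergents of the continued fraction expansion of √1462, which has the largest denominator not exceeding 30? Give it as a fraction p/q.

√1462 = [38; 4, 4, 4, 76, …] (period length 4).
Convergents:
  p_0/q_0 = 38/1
  p_1/q_1 = 153/4
  p_2/q_2 = 650/17
  p_3/q_3 = 2753/72
q_2 = 17 ≤ 30 < 72 = q_3, so the answer is 650/17.

650/17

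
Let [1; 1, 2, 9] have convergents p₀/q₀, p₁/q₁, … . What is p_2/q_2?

Using pₖ = aₖpₖ₋₁ + pₖ₋₂, qₖ = aₖqₖ₋₁ + qₖ₋₂ (with p₋₁=1, p₋₂=0, q₋₁=0, q₋₂=1):
  k=0: a=1, p=1, q=1
  k=1: a=1, p=2, q=1
  k=2: a=2, p=5, q=3

5/3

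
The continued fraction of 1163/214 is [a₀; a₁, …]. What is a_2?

1163 = 5·214 + 93   →  a_0 = 5
214 = 2·93 + 28   →  a_1 = 2
93 = 3·28 + 9   →  a_2 = 3

3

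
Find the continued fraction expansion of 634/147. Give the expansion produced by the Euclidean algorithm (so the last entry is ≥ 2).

634 = 4×147 + 46
147 = 3×46 + 9
46 = 5×9 + 1
9 = 9×1 + 0  (stop)
So 634/147 = [4; 3, 5, 9].

[4; 3, 5, 9]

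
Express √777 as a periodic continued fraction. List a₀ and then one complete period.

a₀ = ⌊√777⌋ = 27.
With m₀=0, d₀=1 and mₖ₊₁ = dₖaₖ − mₖ, dₖ₊₁ = (n − mₖ₊₁²)/dₖ, aₖ₊₁ = ⌊(a₀+mₖ₊₁)/dₖ₊₁⌋:
  k=1: m=27, d=48, a=1
  k=2: m=21, d=7, a=6
  k=3: m=21, d=48, a=1
  k=4: m=27, d=1, a=54
d=1 and a=2a₀=54 at k=4, so the next step gives (m, d) = (27, 48) again — its k=1 value — and the period has length 4.

[27; 1, 6, 1, 54]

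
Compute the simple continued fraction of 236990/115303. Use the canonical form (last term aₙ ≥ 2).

[2; 18, 16, 3, 18, 3, 2]

236990 = 2·115303 + 6384
115303 = 18·6384 + 391
6384 = 16·391 + 128
391 = 3·128 + 7
128 = 18·7 + 2
7 = 3·2 + 1
2 = 2·1 + 0  (stop)
So 236990/115303 = [2; 18, 16, 3, 18, 3, 2].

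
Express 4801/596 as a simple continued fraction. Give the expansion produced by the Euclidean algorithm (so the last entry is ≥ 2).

[8; 18, 16, 2]

4801 = 8*596 + 33
596 = 18*33 + 2
33 = 16*2 + 1
2 = 2*1 + 0  (stop)
So 4801/596 = [8; 18, 16, 2].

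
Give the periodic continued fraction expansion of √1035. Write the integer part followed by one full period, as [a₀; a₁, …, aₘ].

a₀ = ⌊√1035⌋ = 32.
With m₀=0, d₀=1 and mₖ₊₁ = dₖaₖ − mₖ, dₖ₊₁ = (n − mₖ₊₁²)/dₖ, aₖ₊₁ = ⌊(a₀+mₖ₊₁)/dₖ₊₁⌋:
  k=1: m=32, d=11, a=5
  k=2: m=23, d=46, a=1
  k=3: m=23, d=11, a=5
  k=4: m=32, d=1, a=64
d=1 and a=2a₀=64 at k=4, so the next step gives (m, d) = (32, 11) again — its k=1 value — and the period has length 4.

[32; 5, 1, 5, 64]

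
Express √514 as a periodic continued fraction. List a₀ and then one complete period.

[22; 1, 2, 22, 2, 1, 44]

a₀ = ⌊√514⌋ = 22.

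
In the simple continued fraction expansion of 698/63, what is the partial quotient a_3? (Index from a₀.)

1

698 = 11·63 + 5   →  a_0 = 11
63 = 12·5 + 3   →  a_1 = 12
5 = 1·3 + 2   →  a_2 = 1
3 = 1·2 + 1   →  a_3 = 1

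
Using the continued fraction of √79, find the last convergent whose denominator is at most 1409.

√79 = [8; 1, 7, 1, 16, …] (period length 4).
Convergents:
  p_0/q_0 = 8/1
  p_1/q_1 = 9/1
  p_2/q_2 = 71/8
  p_3/q_3 = 80/9
  p_4/q_4 = 1351/152
  p_5/q_5 = 1431/161
  p_6/q_6 = 11368/1279
  p_7/q_7 = 12799/1440
q_6 = 1279 ≤ 1409 < 1440 = q_7, so the answer is 11368/1279.

11368/1279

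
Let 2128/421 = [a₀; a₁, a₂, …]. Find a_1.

18

2128 = 5·421 + 23   →  a_0 = 5
421 = 18·23 + 7   →  a_1 = 18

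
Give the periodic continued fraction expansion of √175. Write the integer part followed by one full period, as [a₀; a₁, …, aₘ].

[13; 4, 2, 1, 2, 4, 26]

a₀ = ⌊√175⌋ = 13.
With m₀=0, d₀=1 and mₖ₊₁ = dₖaₖ − mₖ, dₖ₊₁ = (n − mₖ₊₁²)/dₖ, aₖ₊₁ = ⌊(a₀+mₖ₊₁)/dₖ₊₁⌋:
  k=1: m=13, d=6, a=4
  k=2: m=11, d=9, a=2
  k=3: m=7, d=14, a=1
  k=4: m=7, d=9, a=2
  k=5: m=11, d=6, a=4
  k=6: m=13, d=1, a=26
d=1 and a=2a₀=26 at k=6, so the next step gives (m, d) = (13, 6) again — its k=1 value — and the period has length 6.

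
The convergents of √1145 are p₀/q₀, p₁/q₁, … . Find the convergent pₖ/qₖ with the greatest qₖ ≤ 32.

1049/31

√1145 = [33; 1, 5, 5, 1, 66, …] (period length 5).
Convergents:
  p_0/q_0 = 33/1
  p_1/q_1 = 34/1
  p_2/q_2 = 203/6
  p_3/q_3 = 1049/31
  p_4/q_4 = 1252/37
q_3 = 31 ≤ 32 < 37 = q_4, so the answer is 1049/31.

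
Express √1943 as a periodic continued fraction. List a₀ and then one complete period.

[44; 12, 1, 1, 2, 1, 1, 12, 88]

a₀ = ⌊√1943⌋ = 44.
With m₀=0, d₀=1 and mₖ₊₁ = dₖaₖ − mₖ, dₖ₊₁ = (n − mₖ₊₁²)/dₖ, aₖ₊₁ = ⌊(a₀+mₖ₊₁)/dₖ₊₁⌋:
  k=1: m=44, d=7, a=12
  k=2: m=40, d=49, a=1
  k=3: m=9, d=38, a=1
  k=4: m=29, d=29, a=2
  k=5: m=29, d=38, a=1
  k=6: m=9, d=49, a=1
  k=7: m=40, d=7, a=12
  k=8: m=44, d=1, a=88
d=1 and a=2a₀=88 at k=8, so the next step gives (m, d) = (44, 7) again — its k=1 value — and the period has length 8.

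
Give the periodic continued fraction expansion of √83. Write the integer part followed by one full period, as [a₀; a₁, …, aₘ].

[9; 9, 18]

a₀ = ⌊√83⌋ = 9.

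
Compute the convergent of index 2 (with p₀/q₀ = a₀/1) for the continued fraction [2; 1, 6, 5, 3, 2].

20/7

Using pₖ = aₖpₖ₋₁ + pₖ₋₂, qₖ = aₖqₖ₋₁ + qₖ₋₂ (with p₋₁=1, p₋₂=0, q₋₁=0, q₋₂=1):
  k=0: a=2, p=2, q=1
  k=1: a=1, p=3, q=1
  k=2: a=6, p=20, q=7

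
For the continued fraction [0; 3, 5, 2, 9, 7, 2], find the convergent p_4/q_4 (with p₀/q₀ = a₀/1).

Using pₖ = aₖpₖ₋₁ + pₖ₋₂, qₖ = aₖqₖ₋₁ + qₖ₋₂ (with p₋₁=1, p₋₂=0, q₋₁=0, q₋₂=1):
  k=0: a=0, p=0, q=1
  k=1: a=3, p=1, q=3
  k=2: a=5, p=5, q=16
  k=3: a=2, p=11, q=35
  k=4: a=9, p=104, q=331

104/331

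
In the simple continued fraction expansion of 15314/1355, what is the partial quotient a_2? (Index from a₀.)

3

15314 = 11·1355 + 409   →  a_0 = 11
1355 = 3·409 + 128   →  a_1 = 3
409 = 3·128 + 25   →  a_2 = 3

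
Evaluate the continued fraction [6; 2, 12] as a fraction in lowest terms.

Using pₖ = aₖpₖ₋₁ + pₖ₋₂ and qₖ = aₖqₖ₋₁ + qₖ₋₂:
  k=0: a=6, p=6, q=1
  k=1: a=2, p=13, q=2
  k=2: a=12, p=162, q=25

162/25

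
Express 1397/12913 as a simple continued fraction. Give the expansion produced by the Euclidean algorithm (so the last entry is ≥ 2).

1397 = 0*12913 + 1397
12913 = 9*1397 + 340
1397 = 4*340 + 37
340 = 9*37 + 7
37 = 5*7 + 2
7 = 3*2 + 1
2 = 2*1 + 0  (stop)
So 1397/12913 = [0; 9, 4, 9, 5, 3, 2].

[0; 9, 4, 9, 5, 3, 2]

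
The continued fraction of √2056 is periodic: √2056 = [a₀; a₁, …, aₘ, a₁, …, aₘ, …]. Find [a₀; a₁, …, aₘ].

a₀ = ⌊√2056⌋ = 45.
With m₀=0, d₀=1 and mₖ₊₁ = dₖaₖ − mₖ, dₖ₊₁ = (n − mₖ₊₁²)/dₖ, aₖ₊₁ = ⌊(a₀+mₖ₊₁)/dₖ₊₁⌋:
  k=1: m=45, d=31, a=2
  k=2: m=17, d=57, a=1
  k=3: m=40, d=8, a=10
  k=4: m=40, d=57, a=1
  k=5: m=17, d=31, a=2
  k=6: m=45, d=1, a=90
d=1 and a=2a₀=90 at k=6, so the next step gives (m, d) = (45, 31) again — its k=1 value — and the period has length 6.

[45; 2, 1, 10, 1, 2, 90]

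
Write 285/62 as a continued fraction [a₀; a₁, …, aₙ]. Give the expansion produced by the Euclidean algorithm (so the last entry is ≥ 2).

285 = 4·62 + 37
62 = 1·37 + 25
37 = 1·25 + 12
25 = 2·12 + 1
12 = 12·1 + 0  (stop)
So 285/62 = [4; 1, 1, 2, 12].

[4; 1, 1, 2, 12]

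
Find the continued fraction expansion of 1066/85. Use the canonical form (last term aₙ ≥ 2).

1066 = 12×85 + 46
85 = 1×46 + 39
46 = 1×39 + 7
39 = 5×7 + 4
7 = 1×4 + 3
4 = 1×3 + 1
3 = 3×1 + 0  (stop)
So 1066/85 = [12; 1, 1, 5, 1, 1, 3].

[12; 1, 1, 5, 1, 1, 3]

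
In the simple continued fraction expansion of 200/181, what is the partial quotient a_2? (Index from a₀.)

1

200 = 1·181 + 19   →  a_0 = 1
181 = 9·19 + 10   →  a_1 = 9
19 = 1·10 + 9   →  a_2 = 1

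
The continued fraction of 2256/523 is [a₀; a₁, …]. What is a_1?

3

2256 = 4·523 + 164   →  a_0 = 4
523 = 3·164 + 31   →  a_1 = 3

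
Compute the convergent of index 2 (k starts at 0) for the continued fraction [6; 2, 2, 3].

Using pₖ = aₖpₖ₋₁ + pₖ₋₂, qₖ = aₖqₖ₋₁ + qₖ₋₂ (with p₋₁=1, p₋₂=0, q₋₁=0, q₋₂=1):
  k=0: a=6, p=6, q=1
  k=1: a=2, p=13, q=2
  k=2: a=2, p=32, q=5

32/5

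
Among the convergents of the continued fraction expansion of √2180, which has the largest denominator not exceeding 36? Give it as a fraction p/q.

1354/29

√2180 = [46; 1, 2, 4, 2, 1, 92, …] (period length 6).
Convergents:
  p_0/q_0 = 46/1
  p_1/q_1 = 47/1
  p_2/q_2 = 140/3
  p_3/q_3 = 607/13
  p_4/q_4 = 1354/29
  p_5/q_5 = 1961/42
q_4 = 29 ≤ 36 < 42 = q_5, so the answer is 1354/29.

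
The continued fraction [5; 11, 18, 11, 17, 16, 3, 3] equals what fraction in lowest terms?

Fold from the inside: start with 3/1.
  3 + 1/3 = 10/3
  16 + 3/10 = 163/10
  17 + 10/163 = 2781/163
  11 + 163/2781 = 30754/2781
  18 + 2781/30754 = 556353/30754
  11 + 30754/556353 = 6150637/556353
  5 + 556353/6150637 = 31309538/6150637

31309538/6150637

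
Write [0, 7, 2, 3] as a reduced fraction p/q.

Fold from the inside: start with 3/1.
  2 + 1/3 = 7/3
  7 + 3/7 = 52/7
  0 + 7/52 = 7/52

7/52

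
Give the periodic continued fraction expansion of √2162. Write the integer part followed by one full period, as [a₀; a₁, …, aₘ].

a₀ = ⌊√2162⌋ = 46.

[46; 2, 92]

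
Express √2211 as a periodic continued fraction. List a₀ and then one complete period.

a₀ = ⌊√2211⌋ = 47.
With m₀=0, d₀=1 and mₖ₊₁ = dₖaₖ − mₖ, dₖ₊₁ = (n − mₖ₊₁²)/dₖ, aₖ₊₁ = ⌊(a₀+mₖ₊₁)/dₖ₊₁⌋:
  k=1: m=47, d=2, a=47
  k=2: m=47, d=1, a=94
d=1 and a=2a₀=94 at k=2, so the next step gives (m, d) = (47, 2) again — its k=1 value — and the period has length 2.

[47; 47, 94]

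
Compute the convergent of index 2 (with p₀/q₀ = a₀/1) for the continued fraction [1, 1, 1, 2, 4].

3/2

Using pₖ = aₖpₖ₋₁ + pₖ₋₂, qₖ = aₖqₖ₋₁ + qₖ₋₂ (with p₋₁=1, p₋₂=0, q₋₁=0, q₋₂=1):
  k=0: a=1, p=1, q=1
  k=1: a=1, p=2, q=1
  k=2: a=1, p=3, q=2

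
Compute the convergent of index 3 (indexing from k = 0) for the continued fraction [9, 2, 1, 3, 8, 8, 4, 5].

103/11

Using pₖ = aₖpₖ₋₁ + pₖ₋₂, qₖ = aₖqₖ₋₁ + qₖ₋₂ (with p₋₁=1, p₋₂=0, q₋₁=0, q₋₂=1):
  k=0: a=9, p=9, q=1
  k=1: a=2, p=19, q=2
  k=2: a=1, p=28, q=3
  k=3: a=3, p=103, q=11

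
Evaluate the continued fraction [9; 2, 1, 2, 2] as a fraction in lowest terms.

178/19

Using pₖ = aₖpₖ₋₁ + pₖ₋₂ and qₖ = aₖqₖ₋₁ + qₖ₋₂:
  k=0: a=9, p=9, q=1
  k=1: a=2, p=19, q=2
  k=2: a=1, p=28, q=3
  k=3: a=2, p=75, q=8
  k=4: a=2, p=178, q=19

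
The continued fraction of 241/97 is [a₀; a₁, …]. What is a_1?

2

241 = 2·97 + 47   →  a_0 = 2
97 = 2·47 + 3   →  a_1 = 2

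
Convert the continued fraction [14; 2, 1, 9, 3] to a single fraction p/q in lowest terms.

1291/90

Fold from the inside: start with 3/1.
  9 + 1/3 = 28/3
  1 + 3/28 = 31/28
  2 + 28/31 = 90/31
  14 + 31/90 = 1291/90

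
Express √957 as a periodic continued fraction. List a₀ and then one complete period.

a₀ = ⌊√957⌋ = 30.
With m₀=0, d₀=1 and mₖ₊₁ = dₖaₖ − mₖ, dₖ₊₁ = (n − mₖ₊₁²)/dₖ, aₖ₊₁ = ⌊(a₀+mₖ₊₁)/dₖ₊₁⌋:
  k=1: m=30, d=57, a=1
  k=2: m=27, d=4, a=14
  k=3: m=29, d=29, a=2
  k=4: m=29, d=4, a=14
  k=5: m=27, d=57, a=1
  k=6: m=30, d=1, a=60
d=1 and a=2a₀=60 at k=6, so the next step gives (m, d) = (30, 57) again — its k=1 value — and the period has length 6.

[30; 1, 14, 2, 14, 1, 60]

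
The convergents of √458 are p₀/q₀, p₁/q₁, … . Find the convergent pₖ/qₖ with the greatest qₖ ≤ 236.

4537/212

√458 = [21; 2, 2, 42, …] (period length 3).
Convergents:
  p_0/q_0 = 21/1
  p_1/q_1 = 43/2
  p_2/q_2 = 107/5
  p_3/q_3 = 4537/212
  p_4/q_4 = 9181/429
q_3 = 212 ≤ 236 < 429 = q_4, so the answer is 4537/212.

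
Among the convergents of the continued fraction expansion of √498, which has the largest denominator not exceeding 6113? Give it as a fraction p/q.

56794/2545

√498 = [22; 3, 6, 22, 6, 3, 44, …] (period length 6).
Convergents:
  p_0/q_0 = 22/1
  p_1/q_1 = 67/3
  p_2/q_2 = 424/19
  p_3/q_3 = 9395/421
  p_4/q_4 = 56794/2545
  p_5/q_5 = 179777/8056
q_4 = 2545 ≤ 6113 < 8056 = q_5, so the answer is 56794/2545.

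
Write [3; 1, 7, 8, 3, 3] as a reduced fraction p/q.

2613/674

Using pₖ = aₖpₖ₋₁ + pₖ₋₂ and qₖ = aₖqₖ₋₁ + qₖ₋₂:
  k=0: a=3, p=3, q=1
  k=1: a=1, p=4, q=1
  k=2: a=7, p=31, q=8
  k=3: a=8, p=252, q=65
  k=4: a=3, p=787, q=203
  k=5: a=3, p=2613, q=674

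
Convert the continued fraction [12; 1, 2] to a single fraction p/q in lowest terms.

38/3

Using pₖ = aₖpₖ₋₁ + pₖ₋₂ and qₖ = aₖqₖ₋₁ + qₖ₋₂:
  k=0: a=12, p=12, q=1
  k=1: a=1, p=13, q=1
  k=2: a=2, p=38, q=3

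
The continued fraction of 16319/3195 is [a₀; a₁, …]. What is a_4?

16319 = 5·3195 + 344   →  a_0 = 5
3195 = 9·344 + 99   →  a_1 = 9
344 = 3·99 + 47   →  a_2 = 3
99 = 2·47 + 5   →  a_3 = 2
47 = 9·5 + 2   →  a_4 = 9

9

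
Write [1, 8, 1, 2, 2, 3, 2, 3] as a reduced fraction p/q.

Using pₖ = aₖpₖ₋₁ + pₖ₋₂ and qₖ = aₖqₖ₋₁ + qₖ₋₂:
  k=0: a=1, p=1, q=1
  k=1: a=8, p=9, q=8
  k=2: a=1, p=10, q=9
  k=3: a=2, p=29, q=26
  k=4: a=2, p=68, q=61
  k=5: a=3, p=233, q=209
  k=6: a=2, p=534, q=479
  k=7: a=3, p=1835, q=1646

1835/1646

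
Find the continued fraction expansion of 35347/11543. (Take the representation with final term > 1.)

35347 = 3×11543 + 718
11543 = 16×718 + 55
718 = 13×55 + 3
55 = 18×3 + 1
3 = 3×1 + 0  (stop)
So 35347/11543 = [3; 16, 13, 18, 3].

[3; 16, 13, 18, 3]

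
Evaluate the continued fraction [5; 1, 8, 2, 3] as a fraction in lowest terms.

Fold from the inside: start with 3/1.
  2 + 1/3 = 7/3
  8 + 3/7 = 59/7
  1 + 7/59 = 66/59
  5 + 59/66 = 389/66

389/66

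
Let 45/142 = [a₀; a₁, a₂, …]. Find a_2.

45 = 0·142 + 45   →  a_0 = 0
142 = 3·45 + 7   →  a_1 = 3
45 = 6·7 + 3   →  a_2 = 6

6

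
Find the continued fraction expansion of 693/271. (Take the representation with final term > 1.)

693 = 2·271 + 151
271 = 1·151 + 120
151 = 1·120 + 31
120 = 3·31 + 27
31 = 1·27 + 4
27 = 6·4 + 3
4 = 1·3 + 1
3 = 3·1 + 0  (stop)
So 693/271 = [2; 1, 1, 3, 1, 6, 1, 3].

[2; 1, 1, 3, 1, 6, 1, 3]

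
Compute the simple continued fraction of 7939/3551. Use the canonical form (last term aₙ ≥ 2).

[2; 4, 4, 8, 8, 3]

7939 = 2×3551 + 837
3551 = 4×837 + 203
837 = 4×203 + 25
203 = 8×25 + 3
25 = 8×3 + 1
3 = 3×1 + 0  (stop)
So 7939/3551 = [2; 4, 4, 8, 8, 3].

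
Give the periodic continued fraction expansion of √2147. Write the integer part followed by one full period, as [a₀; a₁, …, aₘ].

a₀ = ⌊√2147⌋ = 46.
With m₀=0, d₀=1 and mₖ₊₁ = dₖaₖ − mₖ, dₖ₊₁ = (n − mₖ₊₁²)/dₖ, aₖ₊₁ = ⌊(a₀+mₖ₊₁)/dₖ₊₁⌋:
  k=1: m=46, d=31, a=2
  k=2: m=16, d=61, a=1
  k=3: m=45, d=2, a=45
  k=4: m=45, d=61, a=1
  k=5: m=16, d=31, a=2
  k=6: m=46, d=1, a=92
d=1 and a=2a₀=92 at k=6, so the next step gives (m, d) = (46, 31) again — its k=1 value — and the period has length 6.

[46; 2, 1, 45, 1, 2, 92]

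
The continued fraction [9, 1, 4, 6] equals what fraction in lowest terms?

304/31

Using pₖ = aₖpₖ₋₁ + pₖ₋₂ and qₖ = aₖqₖ₋₁ + qₖ₋₂:
  k=0: a=9, p=9, q=1
  k=1: a=1, p=10, q=1
  k=2: a=4, p=49, q=5
  k=3: a=6, p=304, q=31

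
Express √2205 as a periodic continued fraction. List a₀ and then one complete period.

[46; 1, 22, 2, 22, 1, 92]

a₀ = ⌊√2205⌋ = 46.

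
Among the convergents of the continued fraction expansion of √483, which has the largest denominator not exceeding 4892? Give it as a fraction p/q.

√483 = [21; 1, 42, …] (period length 2).
Convergents:
  p_0/q_0 = 21/1
  p_1/q_1 = 22/1
  p_2/q_2 = 945/43
  p_3/q_3 = 967/44
  p_4/q_4 = 41559/1891
  p_5/q_5 = 42526/1935
  p_6/q_6 = 1827651/83161
q_5 = 1935 ≤ 4892 < 83161 = q_6, so the answer is 42526/1935.

42526/1935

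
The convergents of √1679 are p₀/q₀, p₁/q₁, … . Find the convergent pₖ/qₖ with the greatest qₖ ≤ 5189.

√1679 = [40; 1, 39, 1, 80, …] (period length 4).
Convergents:
  p_0/q_0 = 40/1
  p_1/q_1 = 41/1
  p_2/q_2 = 1639/40
  p_3/q_3 = 1680/41
  p_4/q_4 = 136039/3320
  p_5/q_5 = 137719/3361
  p_6/q_6 = 5507080/134399
q_5 = 3361 ≤ 5189 < 134399 = q_6, so the answer is 137719/3361.

137719/3361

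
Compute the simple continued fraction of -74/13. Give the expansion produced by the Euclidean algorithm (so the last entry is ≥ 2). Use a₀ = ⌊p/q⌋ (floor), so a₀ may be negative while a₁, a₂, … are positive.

[-6; 3, 4]

-74 = -6*13 + 4
13 = 3*4 + 1
4 = 4*1 + 0  (stop)
So -74/13 = [-6; 3, 4].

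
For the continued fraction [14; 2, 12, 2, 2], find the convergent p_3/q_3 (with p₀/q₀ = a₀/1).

Using pₖ = aₖpₖ₋₁ + pₖ₋₂, qₖ = aₖqₖ₋₁ + qₖ₋₂ (with p₋₁=1, p₋₂=0, q₋₁=0, q₋₂=1):
  k=0: a=14, p=14, q=1
  k=1: a=2, p=29, q=2
  k=2: a=12, p=362, q=25
  k=3: a=2, p=753, q=52

753/52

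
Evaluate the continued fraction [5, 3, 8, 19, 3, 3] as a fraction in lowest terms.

Using pₖ = aₖpₖ₋₁ + pₖ₋₂ and qₖ = aₖqₖ₋₁ + qₖ₋₂:
  k=0: a=5, p=5, q=1
  k=1: a=3, p=16, q=3
  k=2: a=8, p=133, q=25
  k=3: a=19, p=2543, q=478
  k=4: a=3, p=7762, q=1459
  k=5: a=3, p=25829, q=4855

25829/4855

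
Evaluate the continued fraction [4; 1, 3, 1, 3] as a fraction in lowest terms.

91/19

Using pₖ = aₖpₖ₋₁ + pₖ₋₂ and qₖ = aₖqₖ₋₁ + qₖ₋₂:
  k=0: a=4, p=4, q=1
  k=1: a=1, p=5, q=1
  k=2: a=3, p=19, q=4
  k=3: a=1, p=24, q=5
  k=4: a=3, p=91, q=19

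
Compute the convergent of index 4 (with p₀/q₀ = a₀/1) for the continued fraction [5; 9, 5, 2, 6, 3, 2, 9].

Using pₖ = aₖpₖ₋₁ + pₖ₋₂, qₖ = aₖqₖ₋₁ + qₖ₋₂ (with p₋₁=1, p₋₂=0, q₋₁=0, q₋₂=1):
  k=0: a=5, p=5, q=1
  k=1: a=9, p=46, q=9
  k=2: a=5, p=235, q=46
  k=3: a=2, p=516, q=101
  k=4: a=6, p=3331, q=652

3331/652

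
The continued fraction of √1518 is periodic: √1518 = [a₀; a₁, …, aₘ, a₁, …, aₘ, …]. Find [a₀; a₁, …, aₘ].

a₀ = ⌊√1518⌋ = 38.
With m₀=0, d₀=1 and mₖ₊₁ = dₖaₖ − mₖ, dₖ₊₁ = (n − mₖ₊₁²)/dₖ, aₖ₊₁ = ⌊(a₀+mₖ₊₁)/dₖ₊₁⌋:
  k=1: m=38, d=74, a=1
  k=2: m=36, d=3, a=24
  k=3: m=36, d=74, a=1
  k=4: m=38, d=1, a=76
d=1 and a=2a₀=76 at k=4, so the next step gives (m, d) = (38, 74) again — its k=1 value — and the period has length 4.

[38; 1, 24, 1, 76]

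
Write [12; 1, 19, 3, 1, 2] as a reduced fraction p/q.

2888/223

Using pₖ = aₖpₖ₋₁ + pₖ₋₂ and qₖ = aₖqₖ₋₁ + qₖ₋₂:
  k=0: a=12, p=12, q=1
  k=1: a=1, p=13, q=1
  k=2: a=19, p=259, q=20
  k=3: a=3, p=790, q=61
  k=4: a=1, p=1049, q=81
  k=5: a=2, p=2888, q=223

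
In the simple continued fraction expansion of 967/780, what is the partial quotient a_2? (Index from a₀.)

967 = 1·780 + 187   →  a_0 = 1
780 = 4·187 + 32   →  a_1 = 4
187 = 5·32 + 27   →  a_2 = 5

5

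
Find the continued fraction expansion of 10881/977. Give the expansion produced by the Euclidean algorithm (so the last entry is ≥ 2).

[11; 7, 3, 2, 3, 2, 2]

10881 = 11×977 + 134
977 = 7×134 + 39
134 = 3×39 + 17
39 = 2×17 + 5
17 = 3×5 + 2
5 = 2×2 + 1
2 = 2×1 + 0  (stop)
So 10881/977 = [11; 7, 3, 2, 3, 2, 2].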